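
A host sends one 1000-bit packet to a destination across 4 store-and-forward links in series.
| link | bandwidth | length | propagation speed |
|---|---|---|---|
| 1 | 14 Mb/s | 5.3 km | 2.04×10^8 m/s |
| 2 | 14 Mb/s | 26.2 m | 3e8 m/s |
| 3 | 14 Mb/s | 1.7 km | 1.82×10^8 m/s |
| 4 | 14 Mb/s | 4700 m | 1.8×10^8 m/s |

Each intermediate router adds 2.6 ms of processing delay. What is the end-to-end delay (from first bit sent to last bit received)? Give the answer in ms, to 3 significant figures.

Transmission delay per hop = L/R = 1000/14000000 = 0.0714286 ms; 4 hops → 0.285714 ms.
Propagation delays (d/s per hop): 0.0259804, 8.73333e-05, 0.00934066, 0.0261111 ms; sum = 0.0615195 ms.
Processing at 3 router(s): 3 × 2.6 ms = 7.8 ms.
End-to-end = 8.15 ms.

8.15 ms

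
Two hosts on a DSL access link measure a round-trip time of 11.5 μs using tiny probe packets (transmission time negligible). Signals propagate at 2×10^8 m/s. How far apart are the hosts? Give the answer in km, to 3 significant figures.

One-way propagation = RTT/2 = 5.75 μs.
d = s × t = 200000000 × 5.75e-06 = 1.15 km.

1.15 km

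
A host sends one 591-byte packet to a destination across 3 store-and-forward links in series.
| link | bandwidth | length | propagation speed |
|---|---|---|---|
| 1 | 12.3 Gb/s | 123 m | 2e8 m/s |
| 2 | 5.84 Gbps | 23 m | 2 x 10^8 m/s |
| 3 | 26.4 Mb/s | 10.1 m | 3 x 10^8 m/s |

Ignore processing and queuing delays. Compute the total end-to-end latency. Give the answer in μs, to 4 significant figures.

L = 591 × 8 = 4728 bits.
Transmission delays (L/R per hop): 0.38439, 0.809589, 179.091 μs; sum = 180.285 μs.
Propagation delays (d/s per hop): 0.615, 0.115, 0.0336667 μs; sum = 0.763667 μs.
End-to-end = 181.0 μs.

181.0 μs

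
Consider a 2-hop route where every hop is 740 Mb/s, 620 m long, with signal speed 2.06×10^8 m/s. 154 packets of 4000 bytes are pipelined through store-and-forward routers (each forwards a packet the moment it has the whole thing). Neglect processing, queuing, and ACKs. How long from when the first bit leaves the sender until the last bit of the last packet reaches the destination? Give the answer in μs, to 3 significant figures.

Per-hop transmission t_tx = L/R = 32000/740000000 = 43.2432 μs.
Per-hop propagation t_prop = 620/206000000 = 3.00971 μs.
Pipeline fill: first packet needs 2·t_tx to clear all hops; remaining 153 packets each add one t_tx.
Total = (2+154-1)·t_tx + 2·t_prop = 155·43.2432 + 2·3.00971 = 6710 μs.

6710 μs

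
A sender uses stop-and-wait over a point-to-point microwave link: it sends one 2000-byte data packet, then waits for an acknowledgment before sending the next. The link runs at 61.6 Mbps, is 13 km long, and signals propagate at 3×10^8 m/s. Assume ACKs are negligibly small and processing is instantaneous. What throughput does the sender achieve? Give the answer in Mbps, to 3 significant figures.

t_tx = L/R = 16000/61600000 = 0.00025974 s.
t_prop = 13000/300000000 = 4.33333e-05 s; RTT = 8.66667e-05 s.
Cycle = t_tx + RTT = 0.000346407 s.
Throughput = L / cycle = 16000 / 0.000346407 = 46.2 Mbps.

46.2 Mbps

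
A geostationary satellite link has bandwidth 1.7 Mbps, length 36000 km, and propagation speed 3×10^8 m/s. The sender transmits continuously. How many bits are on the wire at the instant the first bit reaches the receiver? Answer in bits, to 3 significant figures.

204000 bits

Propagation delay = 36000000 / 300000000 = 0.12 s.
BDP = R × t_prop = 1700000 × 0.12 = 204000 bits.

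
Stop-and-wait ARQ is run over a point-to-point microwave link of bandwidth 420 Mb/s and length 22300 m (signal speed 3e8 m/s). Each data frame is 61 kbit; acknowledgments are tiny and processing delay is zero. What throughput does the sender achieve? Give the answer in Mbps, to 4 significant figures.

207.6 Mbps

t_tx = L/R = 61000/420000000 = 0.000145238 s.
t_prop = 22300/300000000 = 7.43333e-05 s; RTT = 0.000148667 s.
Cycle = t_tx + RTT = 0.000293905 s.
Throughput = L / cycle = 61000 / 0.000293905 = 207.6 Mbps.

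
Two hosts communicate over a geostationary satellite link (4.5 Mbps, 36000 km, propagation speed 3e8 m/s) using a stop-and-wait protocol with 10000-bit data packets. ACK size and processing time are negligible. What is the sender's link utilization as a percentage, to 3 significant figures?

t_tx = L/R = 10000/4500000 = 0.00222222 s.
t_prop = 36000000/300000000 = 0.12 s; RTT = 0.24 s.
Cycle = t_tx + RTT = 0.242222 s.
Utilization = t_tx / cycle = 0.00222222/0.242222 = 0.917 %.

0.917 %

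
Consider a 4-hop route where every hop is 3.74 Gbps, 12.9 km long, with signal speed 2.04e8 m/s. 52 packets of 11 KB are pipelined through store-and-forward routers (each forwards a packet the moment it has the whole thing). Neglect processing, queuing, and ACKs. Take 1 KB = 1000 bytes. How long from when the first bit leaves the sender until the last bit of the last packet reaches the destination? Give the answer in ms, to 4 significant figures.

Per-hop transmission t_tx = L/R = 88000/3740000000 = 0.0235294 ms.
Per-hop propagation t_prop = 12900/204000000 = 0.0632353 ms.
Pipeline fill: first packet needs 4·t_tx to clear all hops; remaining 51 packets each add one t_tx.
Total = (4+52-1)·t_tx + 4·t_prop = 55·0.0235294 + 4·0.0632353 = 1.547 ms.

1.547 ms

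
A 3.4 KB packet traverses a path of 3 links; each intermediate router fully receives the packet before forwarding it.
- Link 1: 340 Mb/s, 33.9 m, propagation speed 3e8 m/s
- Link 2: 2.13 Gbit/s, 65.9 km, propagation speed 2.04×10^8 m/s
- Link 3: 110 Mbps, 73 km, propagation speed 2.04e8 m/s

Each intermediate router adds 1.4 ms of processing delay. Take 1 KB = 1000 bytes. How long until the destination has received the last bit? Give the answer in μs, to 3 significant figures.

L = 27200 bits.
Transmission delays (L/R per hop): 80, 12.77, 247.273 μs; sum = 340.043 μs.
Propagation delays (d/s per hop): 0.113, 323.039, 357.843 μs; sum = 680.995 μs.
Processing at 2 router(s): 2 × 1.4 ms = 2800 μs.
End-to-end = 3820 μs.

3820 μs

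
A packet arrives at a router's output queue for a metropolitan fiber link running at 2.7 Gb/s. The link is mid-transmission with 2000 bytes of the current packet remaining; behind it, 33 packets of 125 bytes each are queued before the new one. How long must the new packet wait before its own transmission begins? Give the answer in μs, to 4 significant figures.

18.15 μs

Each queued packet: L/R = 1000/2700000000 = 0.37037 μs.
33 queued → 12.2222 μs.
Plus remaining 16000 bits of current packet: 5.92593 μs.
Queuing delay = 18.15 μs.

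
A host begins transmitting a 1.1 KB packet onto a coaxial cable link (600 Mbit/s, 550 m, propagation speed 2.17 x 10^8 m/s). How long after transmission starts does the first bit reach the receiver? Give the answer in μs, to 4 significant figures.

First bit experiences only propagation delay: d/s = 550/217000000 = 2.535 μs.

2.535 μs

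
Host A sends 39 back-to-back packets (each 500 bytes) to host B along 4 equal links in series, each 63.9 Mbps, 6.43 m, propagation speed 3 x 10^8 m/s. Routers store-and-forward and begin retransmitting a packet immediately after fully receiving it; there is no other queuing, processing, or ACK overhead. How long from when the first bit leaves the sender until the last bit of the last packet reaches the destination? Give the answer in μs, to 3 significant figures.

Per-hop transmission t_tx = L/R = 4000/63900000 = 62.5978 μs.
Per-hop propagation t_prop = 6.43/300000000 = 0.0214333 μs.
Pipeline fill: first packet needs 4·t_tx to clear all hops; remaining 38 packets each add one t_tx.
Total = (4+39-1)·t_tx + 4·t_prop = 42·62.5978 + 4·0.0214333 = 2630 μs.

2630 μs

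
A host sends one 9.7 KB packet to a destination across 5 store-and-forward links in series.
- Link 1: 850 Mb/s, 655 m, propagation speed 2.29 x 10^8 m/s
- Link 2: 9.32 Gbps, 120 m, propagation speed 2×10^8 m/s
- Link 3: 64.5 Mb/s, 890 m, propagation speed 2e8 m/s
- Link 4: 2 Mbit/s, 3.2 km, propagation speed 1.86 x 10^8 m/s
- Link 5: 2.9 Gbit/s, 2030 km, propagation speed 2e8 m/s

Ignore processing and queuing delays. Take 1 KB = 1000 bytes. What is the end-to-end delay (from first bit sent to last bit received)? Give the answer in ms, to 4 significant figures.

50.30 ms

L = 77600 bits.
Transmission delays (L/R per hop): 0.0912941, 0.00832618, 1.2031, 38.8, 0.0267586 ms; sum = 40.1295 ms.
Propagation delays (d/s per hop): 0.00286026, 0.0006, 0.00445, 0.0172043, 10.15 ms; sum = 10.1751 ms.
End-to-end = 50.30 ms.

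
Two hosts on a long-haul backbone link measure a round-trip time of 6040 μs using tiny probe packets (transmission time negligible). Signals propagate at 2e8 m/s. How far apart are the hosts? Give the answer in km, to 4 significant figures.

One-way propagation = RTT/2 = 3020 μs.
d = s × t = 200000000 × 0.00302 = 604.0 km.

604.0 km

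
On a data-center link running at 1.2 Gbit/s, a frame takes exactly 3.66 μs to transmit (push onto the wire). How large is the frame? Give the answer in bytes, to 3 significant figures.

L = R × t_tx = 1200000000 b/s × 3.66e-06 s = 4392 bits.
In bytes: 4392 / 8 = 549 bytes.

549 bytes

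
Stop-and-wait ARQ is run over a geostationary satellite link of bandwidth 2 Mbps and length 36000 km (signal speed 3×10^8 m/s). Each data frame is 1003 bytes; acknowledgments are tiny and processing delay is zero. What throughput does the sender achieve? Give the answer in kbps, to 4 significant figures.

32.88 kbps

t_tx = L/R = 8024/2000000 = 0.004012 s.
t_prop = 36000000/300000000 = 0.12 s; RTT = 0.24 s.
Cycle = t_tx + RTT = 0.244012 s.
Throughput = L / cycle = 8024 / 0.244012 = 32.88 kbps.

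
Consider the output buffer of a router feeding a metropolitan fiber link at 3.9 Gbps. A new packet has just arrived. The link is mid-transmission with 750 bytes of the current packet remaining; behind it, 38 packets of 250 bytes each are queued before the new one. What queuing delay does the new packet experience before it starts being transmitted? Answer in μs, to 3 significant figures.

21.0 μs

Each queued packet: L/R = 2000/3900000000 = 0.512821 μs.
38 queued → 19.4872 μs.
Plus remaining 6000 bits of current packet: 1.53846 μs.
Queuing delay = 21.0 μs.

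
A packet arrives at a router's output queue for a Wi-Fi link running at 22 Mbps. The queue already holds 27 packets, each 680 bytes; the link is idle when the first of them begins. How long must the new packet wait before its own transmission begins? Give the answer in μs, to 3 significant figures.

6680 μs

Each queued packet: L/R = 5440/22000000 = 247.273 μs.
27 queued → 6676.36 μs.
Queuing delay = 6680 μs.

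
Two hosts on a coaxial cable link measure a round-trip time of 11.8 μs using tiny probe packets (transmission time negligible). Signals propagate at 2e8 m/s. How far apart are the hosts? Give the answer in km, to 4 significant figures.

One-way propagation = RTT/2 = 5.9 μs.
d = s × t = 200000000 × 5.9e-06 = 1.180 km.

1.180 km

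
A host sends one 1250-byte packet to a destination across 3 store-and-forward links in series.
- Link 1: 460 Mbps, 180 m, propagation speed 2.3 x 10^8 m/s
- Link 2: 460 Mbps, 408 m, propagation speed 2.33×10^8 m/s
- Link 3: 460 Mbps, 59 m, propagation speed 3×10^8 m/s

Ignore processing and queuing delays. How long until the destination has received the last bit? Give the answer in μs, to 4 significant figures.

L = 1250 × 8 = 10000 bits.
Transmission delay per hop = L/R = 10000/460000000 = 21.7391 μs; 3 hops → 65.2174 μs.
Propagation delays (d/s per hop): 0.782609, 1.75107, 0.196667 μs; sum = 2.73035 μs.
End-to-end = 67.95 μs.

67.95 μs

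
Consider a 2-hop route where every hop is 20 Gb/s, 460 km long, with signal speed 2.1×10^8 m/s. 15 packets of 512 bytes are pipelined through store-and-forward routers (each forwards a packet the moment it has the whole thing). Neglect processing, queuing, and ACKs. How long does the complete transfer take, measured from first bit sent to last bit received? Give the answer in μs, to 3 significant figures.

4380 μs

Per-hop transmission t_tx = L/R = 4096/20000000000 = 0.2048 μs.
Per-hop propagation t_prop = 460000/210000000 = 2190.48 μs.
Pipeline fill: first packet needs 2·t_tx to clear all hops; remaining 14 packets each add one t_tx.
Total = (2+15-1)·t_tx + 2·t_prop = 16·0.2048 + 2·2190.48 = 4380 μs.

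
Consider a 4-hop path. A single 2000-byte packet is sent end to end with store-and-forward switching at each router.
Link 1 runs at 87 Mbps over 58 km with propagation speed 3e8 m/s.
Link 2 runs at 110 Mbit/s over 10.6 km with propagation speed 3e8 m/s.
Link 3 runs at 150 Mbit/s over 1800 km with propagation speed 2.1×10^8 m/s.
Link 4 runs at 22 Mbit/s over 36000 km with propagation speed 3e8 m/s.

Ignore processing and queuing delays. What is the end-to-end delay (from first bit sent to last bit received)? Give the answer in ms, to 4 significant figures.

L = 2000 × 8 = 16000 bits.
Transmission delays (L/R per hop): 0.183908, 0.145455, 0.106667, 0.727273 ms; sum = 1.1633 ms.
Propagation delays (d/s per hop): 0.193333, 0.0353333, 8.57143, 120 ms; sum = 128.8 ms.
End-to-end = 130.0 ms.

130.0 ms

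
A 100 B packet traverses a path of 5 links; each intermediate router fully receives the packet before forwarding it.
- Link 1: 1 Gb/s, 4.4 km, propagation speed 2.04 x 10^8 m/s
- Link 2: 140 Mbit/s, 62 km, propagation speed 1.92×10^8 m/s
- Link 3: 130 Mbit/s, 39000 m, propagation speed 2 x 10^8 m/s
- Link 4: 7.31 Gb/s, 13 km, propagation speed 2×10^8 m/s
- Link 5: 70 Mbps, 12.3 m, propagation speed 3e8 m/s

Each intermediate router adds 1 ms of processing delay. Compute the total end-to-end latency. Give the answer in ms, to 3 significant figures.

4.63 ms

L = 100 × 8 = 800 bits.
Transmission delays (L/R per hop): 0.0008, 0.00571429, 0.00615385, 0.000109439, 0.0114286 ms; sum = 0.0242061 ms.
Propagation delays (d/s per hop): 0.0215686, 0.322917, 0.195, 0.065, 4.1e-05 ms; sum = 0.604526 ms.
Processing at 4 router(s): 4 × 1 ms = 4 ms.
End-to-end = 4.63 ms.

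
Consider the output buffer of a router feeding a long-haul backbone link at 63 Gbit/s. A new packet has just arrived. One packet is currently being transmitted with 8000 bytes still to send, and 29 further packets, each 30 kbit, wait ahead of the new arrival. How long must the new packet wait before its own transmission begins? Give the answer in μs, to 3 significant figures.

14.8 μs

Each queued packet: L/R = 30000/63000000000 = 0.47619 μs.
29 queued → 13.8095 μs.
Plus remaining 64000 bits of current packet: 1.01587 μs.
Queuing delay = 14.8 μs.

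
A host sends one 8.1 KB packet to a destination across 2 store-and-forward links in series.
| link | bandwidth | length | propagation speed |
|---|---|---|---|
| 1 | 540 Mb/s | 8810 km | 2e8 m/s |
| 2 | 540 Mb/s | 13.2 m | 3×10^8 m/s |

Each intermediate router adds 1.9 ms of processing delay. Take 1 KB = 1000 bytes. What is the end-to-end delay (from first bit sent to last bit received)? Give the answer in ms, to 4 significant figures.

L = 64800 bits.
Transmission delay per hop = L/R = 64800/540000000 = 0.12 ms; 2 hops → 0.24 ms.
Propagation delays (d/s per hop): 44.05, 4.4e-05 ms; sum = 44.05 ms.
Processing at 1 router(s): 1 × 1.9 ms = 1.9 ms.
End-to-end = 46.19 ms.

46.19 ms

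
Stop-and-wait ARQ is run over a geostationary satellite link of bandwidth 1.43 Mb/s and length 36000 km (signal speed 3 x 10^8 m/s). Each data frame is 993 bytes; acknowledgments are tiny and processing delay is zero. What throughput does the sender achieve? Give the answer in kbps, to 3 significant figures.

t_tx = L/R = 7944/1430000 = 0.00555524 s.
t_prop = 36000000/300000000 = 0.12 s; RTT = 0.24 s.
Cycle = t_tx + RTT = 0.245555 s.
Throughput = L / cycle = 7944 / 0.245555 = 32.4 kbps.

32.4 kbps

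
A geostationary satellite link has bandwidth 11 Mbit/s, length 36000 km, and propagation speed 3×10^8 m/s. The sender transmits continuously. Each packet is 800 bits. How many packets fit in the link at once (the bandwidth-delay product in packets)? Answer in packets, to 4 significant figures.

1650 packets

Propagation delay = 36000000 / 300000000 = 0.12 s.
BDP = R × t_prop = 11000000 × 0.12 = 1320000 bits.
In packets of 800 bits: 1650 packets.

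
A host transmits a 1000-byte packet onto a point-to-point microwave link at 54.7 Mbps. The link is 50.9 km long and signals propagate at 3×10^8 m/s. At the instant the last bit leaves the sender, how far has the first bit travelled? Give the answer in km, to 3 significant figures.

43.9 km

t_tx = L/R = 8000/54700000 = 0.000146252 s.
Distance = s × t_tx = 300000000 × 0.000146252 = 43.9 km.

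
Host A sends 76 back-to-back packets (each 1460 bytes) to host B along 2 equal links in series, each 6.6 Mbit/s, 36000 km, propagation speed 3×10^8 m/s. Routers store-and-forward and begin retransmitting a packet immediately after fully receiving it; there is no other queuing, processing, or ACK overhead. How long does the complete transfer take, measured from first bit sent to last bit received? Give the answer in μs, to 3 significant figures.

Per-hop transmission t_tx = L/R = 11680/6600000 = 1769.7 μs.
Per-hop propagation t_prop = 36000000/300000000 = 120000 μs.
Pipeline fill: first packet needs 2·t_tx to clear all hops; remaining 75 packets each add one t_tx.
Total = (2+76-1)·t_tx + 2·t_prop = 77·1769.7 + 2·120000 = 376000 μs.

376000 μs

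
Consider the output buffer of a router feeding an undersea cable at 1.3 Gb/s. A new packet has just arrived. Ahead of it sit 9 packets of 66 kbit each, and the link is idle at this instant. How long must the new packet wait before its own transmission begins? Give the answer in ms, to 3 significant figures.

0.457 ms

Each queued packet: L/R = 66000/1300000000 = 0.0507692 ms.
9 queued → 0.456923 ms.
Queuing delay = 0.457 ms.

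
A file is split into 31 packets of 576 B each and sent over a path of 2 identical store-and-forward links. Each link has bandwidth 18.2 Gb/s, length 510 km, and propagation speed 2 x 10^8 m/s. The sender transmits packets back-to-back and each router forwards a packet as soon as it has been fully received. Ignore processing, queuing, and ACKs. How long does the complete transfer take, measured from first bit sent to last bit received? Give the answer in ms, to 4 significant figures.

5.108 ms

Per-hop transmission t_tx = L/R = 4608/18200000000 = 0.000253187 ms.
Per-hop propagation t_prop = 510000/200000000 = 2.55 ms.
Pipeline fill: first packet needs 2·t_tx to clear all hops; remaining 30 packets each add one t_tx.
Total = (2+31-1)·t_tx + 2·t_prop = 32·0.000253187 + 2·2.55 = 5.108 ms.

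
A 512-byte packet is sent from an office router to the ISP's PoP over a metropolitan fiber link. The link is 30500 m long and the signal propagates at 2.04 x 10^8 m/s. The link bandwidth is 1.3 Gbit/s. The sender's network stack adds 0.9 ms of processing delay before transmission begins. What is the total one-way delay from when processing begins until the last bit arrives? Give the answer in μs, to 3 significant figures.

L = 512 × 8 = 4096 bits.
Transmission delay = L/R = 4096 / 1300000000 = 3.15077 μs.
Propagation delay = d/s = 30500 m / 204000000 m/s = 149.51 μs.
Plus processing delay 0.9 ms = 900 μs.
Total = 1050 μs.

1050 μs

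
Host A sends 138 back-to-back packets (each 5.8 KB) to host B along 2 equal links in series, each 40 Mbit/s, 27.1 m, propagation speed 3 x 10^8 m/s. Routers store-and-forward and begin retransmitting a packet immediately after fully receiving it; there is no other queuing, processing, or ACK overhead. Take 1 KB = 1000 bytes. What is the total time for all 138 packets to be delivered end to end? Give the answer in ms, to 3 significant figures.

161 ms

Per-hop transmission t_tx = L/R = 46400/40000000 = 1.16 ms.
Per-hop propagation t_prop = 27.1/300000000 = 9.03333e-05 ms.
Pipeline fill: first packet needs 2·t_tx to clear all hops; remaining 137 packets each add one t_tx.
Total = (2+138-1)·t_tx + 2·t_prop = 139·1.16 + 2·9.03333e-05 = 161 ms.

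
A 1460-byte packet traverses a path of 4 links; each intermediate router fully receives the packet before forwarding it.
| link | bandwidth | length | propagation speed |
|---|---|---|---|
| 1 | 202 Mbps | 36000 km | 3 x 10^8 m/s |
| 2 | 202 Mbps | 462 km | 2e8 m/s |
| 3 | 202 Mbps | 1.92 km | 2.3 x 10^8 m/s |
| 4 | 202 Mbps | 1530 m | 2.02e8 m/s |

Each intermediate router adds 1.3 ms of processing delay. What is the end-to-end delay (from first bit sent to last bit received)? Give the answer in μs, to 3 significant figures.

126000 μs

L = 1460 × 8 = 11680 bits.
Transmission delay per hop = L/R = 11680/202000000 = 57.8218 μs; 4 hops → 231.287 μs.
Propagation delays (d/s per hop): 120000, 2310, 8.34783, 7.57426 μs; sum = 122326 μs.
Processing at 3 router(s): 3 × 1.3 ms = 3900 μs.
End-to-end = 126000 μs.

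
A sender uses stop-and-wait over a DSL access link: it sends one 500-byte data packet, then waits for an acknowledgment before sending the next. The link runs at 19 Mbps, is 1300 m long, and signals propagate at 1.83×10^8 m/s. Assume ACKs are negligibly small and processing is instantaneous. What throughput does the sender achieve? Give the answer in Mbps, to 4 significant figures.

17.80 Mbps

t_tx = L/R = 4000/19000000 = 0.000210526 s.
t_prop = 1300/183000000 = 7.10383e-06 s; RTT = 1.42077e-05 s.
Cycle = t_tx + RTT = 0.000224734 s.
Throughput = L / cycle = 4000 / 0.000224734 = 17.80 Mbps.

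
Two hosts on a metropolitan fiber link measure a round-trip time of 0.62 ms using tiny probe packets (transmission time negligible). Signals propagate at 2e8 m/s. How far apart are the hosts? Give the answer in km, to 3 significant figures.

One-way propagation = RTT/2 = 0.31 ms.
d = s × t = 200000000 × 0.00031 = 62.0 km.

62.0 km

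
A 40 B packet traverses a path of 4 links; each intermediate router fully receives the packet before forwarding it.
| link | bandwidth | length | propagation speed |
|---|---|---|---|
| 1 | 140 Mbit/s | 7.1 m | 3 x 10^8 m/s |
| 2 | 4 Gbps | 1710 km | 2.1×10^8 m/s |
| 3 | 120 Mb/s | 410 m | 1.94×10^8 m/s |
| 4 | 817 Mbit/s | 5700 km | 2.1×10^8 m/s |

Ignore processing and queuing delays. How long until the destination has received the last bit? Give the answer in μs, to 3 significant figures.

35300 μs

L = 40 × 8 = 320 bits.
Transmission delays (L/R per hop): 2.28571, 0.08, 2.66667, 0.391677 μs; sum = 5.42406 μs.
Propagation delays (d/s per hop): 0.0236667, 8142.86, 2.1134, 27142.9 μs; sum = 35287.9 μs.
End-to-end = 35300 μs.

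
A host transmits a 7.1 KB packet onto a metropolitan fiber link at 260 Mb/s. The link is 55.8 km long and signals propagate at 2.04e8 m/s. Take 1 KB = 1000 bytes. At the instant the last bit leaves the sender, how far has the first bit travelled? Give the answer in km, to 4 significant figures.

44.57 km

t_tx = L/R = 56800/260000000 = 0.000218462 s.
Distance = s × t_tx = 204000000 × 0.000218462 = 44.57 km.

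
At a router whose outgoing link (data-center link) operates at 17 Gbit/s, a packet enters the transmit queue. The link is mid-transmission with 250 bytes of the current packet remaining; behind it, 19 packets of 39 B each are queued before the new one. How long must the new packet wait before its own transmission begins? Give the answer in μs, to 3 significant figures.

Each queued packet: L/R = 312/17000000000 = 0.0183529 μs.
19 queued → 0.348706 μs.
Plus remaining 2000 bits of current packet: 0.117647 μs.
Queuing delay = 0.466 μs.

0.466 μs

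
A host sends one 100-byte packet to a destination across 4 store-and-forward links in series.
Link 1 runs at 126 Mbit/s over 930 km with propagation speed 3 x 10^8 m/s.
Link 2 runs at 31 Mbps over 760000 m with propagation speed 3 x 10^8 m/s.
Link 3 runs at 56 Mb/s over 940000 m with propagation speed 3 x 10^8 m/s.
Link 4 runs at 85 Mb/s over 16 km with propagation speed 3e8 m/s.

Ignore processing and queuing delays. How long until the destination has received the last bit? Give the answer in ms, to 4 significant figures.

8.876 ms

L = 100 × 8 = 800 bits.
Transmission delays (L/R per hop): 0.00634921, 0.0258065, 0.0142857, 0.00941176 ms; sum = 0.0558531 ms.
Propagation delays (d/s per hop): 3.1, 2.53333, 3.13333, 0.0533333 ms; sum = 8.82 ms.
End-to-end = 8.876 ms.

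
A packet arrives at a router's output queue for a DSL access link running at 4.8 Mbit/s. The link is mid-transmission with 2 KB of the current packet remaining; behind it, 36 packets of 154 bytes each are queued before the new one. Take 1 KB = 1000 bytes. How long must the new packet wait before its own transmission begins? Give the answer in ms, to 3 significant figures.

12.6 ms

Each queued packet: L/R = 1232/4800000 = 0.256667 ms.
36 queued → 9.24 ms.
Plus remaining 16000 bits of current packet: 3.33333 ms.
Queuing delay = 12.6 ms.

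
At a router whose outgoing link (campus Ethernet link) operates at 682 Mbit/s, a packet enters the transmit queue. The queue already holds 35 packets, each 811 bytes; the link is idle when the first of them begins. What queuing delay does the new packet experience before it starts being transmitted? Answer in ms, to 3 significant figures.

0.333 ms

Each queued packet: L/R = 6488/682000000 = 0.0095132 ms.
35 queued → 0.332962 ms.
Queuing delay = 0.333 ms.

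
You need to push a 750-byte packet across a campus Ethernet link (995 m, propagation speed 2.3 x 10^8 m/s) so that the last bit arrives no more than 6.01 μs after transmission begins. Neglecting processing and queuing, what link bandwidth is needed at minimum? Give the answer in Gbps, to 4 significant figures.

L = 6000 bits.
Propagation delay = 995 / 2.3e+08 = 4.32609 μs.
Transmission budget = 6.01 − 4.32609 = 1.68391 μs.
R ≥ L / t_tx = 6000 bits / 1.68391e-06 s = 3.563 Gbps.

3.563 Gbps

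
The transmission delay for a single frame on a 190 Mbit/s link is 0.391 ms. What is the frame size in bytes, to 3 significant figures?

9290 bytes

L = R × t_tx = 190000000 b/s × 0.000391 s = 74290 bits.
In bytes: 74290 / 8 = 9290 bytes.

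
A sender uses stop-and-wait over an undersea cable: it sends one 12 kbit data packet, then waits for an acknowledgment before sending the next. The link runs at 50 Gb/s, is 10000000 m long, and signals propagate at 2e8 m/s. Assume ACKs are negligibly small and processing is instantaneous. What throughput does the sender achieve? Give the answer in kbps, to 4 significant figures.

120.0 kbps

t_tx = L/R = 12000/50000000000 = 2.4e-07 s.
t_prop = 10000000/200000000 = 0.05 s; RTT = 0.1 s.
Cycle = t_tx + RTT = 0.1 s.
Throughput = L / cycle = 12000 / 0.1 = 120.0 kbps.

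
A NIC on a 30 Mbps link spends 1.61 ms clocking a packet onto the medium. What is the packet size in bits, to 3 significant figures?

48300 bits

L = R × t_tx = 30000000 b/s × 0.00161 s = 48300 bits.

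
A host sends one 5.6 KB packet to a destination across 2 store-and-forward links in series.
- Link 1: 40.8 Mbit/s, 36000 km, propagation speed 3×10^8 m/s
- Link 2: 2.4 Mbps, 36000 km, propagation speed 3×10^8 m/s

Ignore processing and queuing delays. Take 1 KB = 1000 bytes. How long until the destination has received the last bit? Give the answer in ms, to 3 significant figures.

260 ms

L = 44800 bits.
Transmission delays (L/R per hop): 1.09804, 18.6667 ms; sum = 19.7647 ms.
Propagation delays (d/s per hop): 120, 120 ms; sum = 240 ms.
End-to-end = 260 ms.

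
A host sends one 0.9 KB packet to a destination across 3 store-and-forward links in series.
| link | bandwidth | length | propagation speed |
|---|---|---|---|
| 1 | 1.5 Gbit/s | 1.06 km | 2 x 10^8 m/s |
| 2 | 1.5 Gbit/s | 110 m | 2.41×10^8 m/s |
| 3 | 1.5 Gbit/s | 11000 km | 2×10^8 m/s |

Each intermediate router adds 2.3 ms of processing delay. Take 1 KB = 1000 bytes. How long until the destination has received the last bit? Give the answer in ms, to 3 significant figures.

59.6 ms

L = 7200 bits.
Transmission delay per hop = L/R = 7200/1500000000 = 0.0048 ms; 3 hops → 0.0144 ms.
Propagation delays (d/s per hop): 0.0053, 0.000456432, 55 ms; sum = 55.0058 ms.
Processing at 2 router(s): 2 × 2.3 ms = 4.6 ms.
End-to-end = 59.6 ms.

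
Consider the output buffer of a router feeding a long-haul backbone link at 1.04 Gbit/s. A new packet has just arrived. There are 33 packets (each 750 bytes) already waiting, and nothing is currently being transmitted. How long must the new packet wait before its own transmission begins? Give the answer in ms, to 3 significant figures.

Each queued packet: L/R = 6000/1040000000 = 0.00576923 ms.
33 queued → 0.190385 ms.
Queuing delay = 0.190 ms.

0.190 ms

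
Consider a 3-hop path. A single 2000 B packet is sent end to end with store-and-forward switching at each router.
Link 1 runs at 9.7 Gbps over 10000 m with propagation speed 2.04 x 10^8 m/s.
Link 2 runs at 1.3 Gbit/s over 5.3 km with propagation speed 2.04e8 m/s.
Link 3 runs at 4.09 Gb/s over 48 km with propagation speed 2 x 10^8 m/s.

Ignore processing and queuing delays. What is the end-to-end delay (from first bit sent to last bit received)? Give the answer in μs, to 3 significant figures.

L = 2000 × 8 = 16000 bits.
Transmission delays (L/R per hop): 1.64948, 12.3077, 3.91198 μs; sum = 17.8692 μs.
Propagation delays (d/s per hop): 49.0196, 25.9804, 240 μs; sum = 315 μs.
End-to-end = 333 μs.

333 μs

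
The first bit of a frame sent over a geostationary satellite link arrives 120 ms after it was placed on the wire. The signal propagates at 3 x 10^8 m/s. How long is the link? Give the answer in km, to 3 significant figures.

36000 km

d = s × t_prop = 300000000 × 0.12 = 36000 km.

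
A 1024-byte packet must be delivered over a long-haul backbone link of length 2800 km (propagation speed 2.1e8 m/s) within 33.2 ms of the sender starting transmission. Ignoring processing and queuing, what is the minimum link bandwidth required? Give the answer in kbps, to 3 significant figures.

412 kbps

L = 8192 bits.
Propagation delay = 2800000 / 210000000 = 13.3333 ms.
Transmission budget = 33.2 − 13.3333 = 19.8667 ms.
R ≥ L / t_tx = 8192 bits / 0.0198667 s = 412 kbps.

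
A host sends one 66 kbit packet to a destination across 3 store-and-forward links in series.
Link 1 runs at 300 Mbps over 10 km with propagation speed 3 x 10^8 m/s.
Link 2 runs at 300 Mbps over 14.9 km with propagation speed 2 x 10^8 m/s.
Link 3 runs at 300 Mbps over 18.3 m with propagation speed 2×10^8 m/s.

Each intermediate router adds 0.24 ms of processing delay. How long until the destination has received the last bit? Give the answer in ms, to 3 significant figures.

1.25 ms

L = 66000 bits.
Transmission delay per hop = L/R = 66000/300000000 = 0.22 ms; 3 hops → 0.66 ms.
Propagation delays (d/s per hop): 0.0333333, 0.0745, 9.15e-05 ms; sum = 0.107925 ms.
Processing at 2 router(s): 2 × 0.24 ms = 0.48 ms.
End-to-end = 1.25 ms.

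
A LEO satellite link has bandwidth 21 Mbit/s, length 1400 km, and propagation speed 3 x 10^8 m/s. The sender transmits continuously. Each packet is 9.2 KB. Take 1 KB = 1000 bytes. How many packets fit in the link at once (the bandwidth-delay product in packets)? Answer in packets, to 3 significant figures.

Propagation delay = 1400000 / 300000000 = 0.00466667 s.
BDP = R × t_prop = 21000000 × 0.00466667 = 98000 bits.
In packets of 73600 bits: 1.33 packets.

1.33 packets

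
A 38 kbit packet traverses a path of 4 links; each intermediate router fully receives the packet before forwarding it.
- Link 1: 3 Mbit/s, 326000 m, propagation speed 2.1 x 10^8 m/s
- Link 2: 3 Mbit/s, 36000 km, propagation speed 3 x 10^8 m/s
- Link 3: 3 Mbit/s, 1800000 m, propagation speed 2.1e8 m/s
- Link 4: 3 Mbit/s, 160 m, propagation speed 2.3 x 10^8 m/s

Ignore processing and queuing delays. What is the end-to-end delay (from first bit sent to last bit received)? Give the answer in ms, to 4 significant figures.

L = 38000 bits.
Transmission delay per hop = L/R = 38000/3000000 = 12.6667 ms; 4 hops → 50.6667 ms.
Propagation delays (d/s per hop): 1.55238, 120, 8.57143, 0.000695652 ms; sum = 130.125 ms.
End-to-end = 180.8 ms.

180.8 ms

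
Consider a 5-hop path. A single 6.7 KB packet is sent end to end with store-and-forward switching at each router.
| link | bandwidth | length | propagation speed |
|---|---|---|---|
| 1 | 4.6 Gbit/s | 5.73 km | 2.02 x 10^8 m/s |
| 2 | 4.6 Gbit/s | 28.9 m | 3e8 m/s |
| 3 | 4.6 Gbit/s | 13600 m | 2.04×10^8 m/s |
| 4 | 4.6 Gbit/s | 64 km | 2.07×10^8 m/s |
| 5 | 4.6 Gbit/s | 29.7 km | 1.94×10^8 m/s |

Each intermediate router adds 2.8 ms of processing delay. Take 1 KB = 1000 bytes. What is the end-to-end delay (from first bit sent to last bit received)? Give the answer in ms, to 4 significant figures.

L = 53600 bits.
Transmission delay per hop = L/R = 53600/4600000000 = 0.0116522 ms; 5 hops → 0.0582609 ms.
Propagation delays (d/s per hop): 0.0283663, 9.63333e-05, 0.0666667, 0.309179, 0.153093 ms; sum = 0.557401 ms.
Processing at 4 router(s): 4 × 2.8 ms = 11.2 ms.
End-to-end = 11.82 ms.

11.82 ms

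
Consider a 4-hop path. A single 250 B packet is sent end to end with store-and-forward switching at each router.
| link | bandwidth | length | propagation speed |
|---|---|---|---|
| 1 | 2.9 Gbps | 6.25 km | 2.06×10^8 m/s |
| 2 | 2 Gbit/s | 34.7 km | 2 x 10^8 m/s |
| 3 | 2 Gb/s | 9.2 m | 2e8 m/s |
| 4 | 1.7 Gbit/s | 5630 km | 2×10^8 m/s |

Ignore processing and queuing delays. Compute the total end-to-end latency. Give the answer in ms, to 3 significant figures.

28.4 ms

L = 250 × 8 = 2000 bits.
Transmission delays (L/R per hop): 0.000689655, 0.001, 0.001, 0.00117647 ms; sum = 0.00386613 ms.
Propagation delays (d/s per hop): 0.0303398, 0.1735, 4.6e-05, 28.15 ms; sum = 28.3539 ms.
End-to-end = 28.4 ms.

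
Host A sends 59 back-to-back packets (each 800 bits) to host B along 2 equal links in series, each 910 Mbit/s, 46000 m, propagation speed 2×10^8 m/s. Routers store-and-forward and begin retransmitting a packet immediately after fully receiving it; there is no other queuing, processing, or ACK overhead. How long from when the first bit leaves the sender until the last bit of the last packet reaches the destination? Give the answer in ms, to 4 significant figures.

Per-hop transmission t_tx = L/R = 800/910000000 = 0.000879121 ms.
Per-hop propagation t_prop = 46000/200000000 = 0.23 ms.
Pipeline fill: first packet needs 2·t_tx to clear all hops; remaining 58 packets each add one t_tx.
Total = (2+59-1)·t_tx + 2·t_prop = 60·0.000879121 + 2·0.23 = 0.5127 ms.

0.5127 ms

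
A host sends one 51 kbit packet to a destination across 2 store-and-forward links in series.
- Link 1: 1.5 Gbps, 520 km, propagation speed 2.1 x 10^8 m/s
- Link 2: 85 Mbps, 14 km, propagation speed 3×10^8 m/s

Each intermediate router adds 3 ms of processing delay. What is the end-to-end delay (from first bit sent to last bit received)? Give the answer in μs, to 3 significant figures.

6160 μs

L = 51000 bits.
Transmission delays (L/R per hop): 34, 600 μs; sum = 634 μs.
Propagation delays (d/s per hop): 2476.19, 46.6667 μs; sum = 2522.86 μs.
Processing at 1 router(s): 1 × 3 ms = 3000 μs.
End-to-end = 6160 μs.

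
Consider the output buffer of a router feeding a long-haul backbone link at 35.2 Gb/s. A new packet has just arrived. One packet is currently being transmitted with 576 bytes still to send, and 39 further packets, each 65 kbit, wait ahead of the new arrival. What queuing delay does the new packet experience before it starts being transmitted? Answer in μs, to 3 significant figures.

Each queued packet: L/R = 65000/35200000000 = 1.84659 μs.
39 queued → 72.017 μs.
Plus remaining 4608 bits of current packet: 0.130909 μs.
Queuing delay = 72.1 μs.

72.1 μs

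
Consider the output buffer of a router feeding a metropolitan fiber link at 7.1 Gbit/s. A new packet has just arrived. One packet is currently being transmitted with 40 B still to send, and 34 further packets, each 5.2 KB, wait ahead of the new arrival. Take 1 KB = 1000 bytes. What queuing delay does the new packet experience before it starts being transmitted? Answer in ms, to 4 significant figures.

0.1993 ms

Each queued packet: L/R = 41600/7100000000 = 0.00585915 ms.
34 queued → 0.199211 ms.
Plus remaining 320 bits of current packet: 4.50704e-05 ms.
Queuing delay = 0.1993 ms.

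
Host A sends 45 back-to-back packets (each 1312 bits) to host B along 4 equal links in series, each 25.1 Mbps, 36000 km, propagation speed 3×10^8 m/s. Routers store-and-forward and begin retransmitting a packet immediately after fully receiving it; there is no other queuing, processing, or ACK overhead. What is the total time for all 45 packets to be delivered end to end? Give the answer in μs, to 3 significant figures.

483000 μs

Per-hop transmission t_tx = L/R = 1312/25100000 = 52.2709 μs.
Per-hop propagation t_prop = 36000000/300000000 = 120000 μs.
Pipeline fill: first packet needs 4·t_tx to clear all hops; remaining 44 packets each add one t_tx.
Total = (4+45-1)·t_tx + 4·t_prop = 48·52.2709 + 4·120000 = 483000 μs.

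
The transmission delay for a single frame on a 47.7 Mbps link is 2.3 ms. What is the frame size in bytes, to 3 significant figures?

L = R × t_tx = 47700000 b/s × 0.0023 s = 109710 bits.
In bytes: 109710 / 8 = 13700 bytes.

13700 bytes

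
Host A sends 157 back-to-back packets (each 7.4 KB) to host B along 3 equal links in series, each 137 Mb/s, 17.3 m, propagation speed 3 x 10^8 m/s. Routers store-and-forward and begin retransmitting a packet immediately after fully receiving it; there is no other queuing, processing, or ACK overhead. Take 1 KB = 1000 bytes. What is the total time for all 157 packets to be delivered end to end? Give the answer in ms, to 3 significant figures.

Per-hop transmission t_tx = L/R = 59200/137000000 = 0.432117 ms.
Per-hop propagation t_prop = 17.3/300000000 = 5.76667e-05 ms.
Pipeline fill: first packet needs 3·t_tx to clear all hops; remaining 156 packets each add one t_tx.
Total = (3+157-1)·t_tx + 3·t_prop = 159·0.432117 + 3·5.76667e-05 = 68.7 ms.

68.7 ms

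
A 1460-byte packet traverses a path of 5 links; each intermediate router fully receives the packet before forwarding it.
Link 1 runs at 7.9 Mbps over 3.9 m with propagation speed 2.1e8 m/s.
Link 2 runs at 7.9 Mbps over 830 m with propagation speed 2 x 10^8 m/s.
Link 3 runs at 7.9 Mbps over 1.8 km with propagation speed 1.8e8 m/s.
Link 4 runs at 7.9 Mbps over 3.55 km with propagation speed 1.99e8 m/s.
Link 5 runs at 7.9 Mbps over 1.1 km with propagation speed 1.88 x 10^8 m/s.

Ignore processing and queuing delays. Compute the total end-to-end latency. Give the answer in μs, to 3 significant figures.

L = 1460 × 8 = 11680 bits.
Transmission delay per hop = L/R = 11680/7900000 = 1478.48 μs; 5 hops → 7392.41 μs.
Propagation delays (d/s per hop): 0.0185714, 4.15, 10, 17.8392, 5.85106 μs; sum = 37.8588 μs.
End-to-end = 7430 μs.

7430 μs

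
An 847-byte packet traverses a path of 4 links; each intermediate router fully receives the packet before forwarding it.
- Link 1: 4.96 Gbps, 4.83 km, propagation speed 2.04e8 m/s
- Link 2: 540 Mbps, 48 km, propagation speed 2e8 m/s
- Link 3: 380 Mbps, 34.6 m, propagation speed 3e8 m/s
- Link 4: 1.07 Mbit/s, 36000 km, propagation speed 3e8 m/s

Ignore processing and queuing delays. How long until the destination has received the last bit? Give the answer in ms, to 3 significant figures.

127 ms

L = 847 × 8 = 6776 bits.
Transmission delays (L/R per hop): 0.00136613, 0.0125481, 0.0178316, 6.33271 ms; sum = 6.36446 ms.
Propagation delays (d/s per hop): 0.0236765, 0.24, 0.000115333, 120 ms; sum = 120.264 ms.
End-to-end = 127 ms.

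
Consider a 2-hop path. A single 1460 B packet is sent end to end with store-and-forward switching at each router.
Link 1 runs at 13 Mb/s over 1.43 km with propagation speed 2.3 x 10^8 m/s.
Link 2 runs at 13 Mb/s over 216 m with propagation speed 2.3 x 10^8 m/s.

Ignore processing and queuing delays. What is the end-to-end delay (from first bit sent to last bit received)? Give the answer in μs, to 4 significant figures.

1804 μs

L = 1460 × 8 = 11680 bits.
Transmission delay per hop = L/R = 11680/13000000 = 898.462 μs; 2 hops → 1796.92 μs.
Propagation delays (d/s per hop): 6.21739, 0.93913 μs; sum = 7.15652 μs.
End-to-end = 1804 μs.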